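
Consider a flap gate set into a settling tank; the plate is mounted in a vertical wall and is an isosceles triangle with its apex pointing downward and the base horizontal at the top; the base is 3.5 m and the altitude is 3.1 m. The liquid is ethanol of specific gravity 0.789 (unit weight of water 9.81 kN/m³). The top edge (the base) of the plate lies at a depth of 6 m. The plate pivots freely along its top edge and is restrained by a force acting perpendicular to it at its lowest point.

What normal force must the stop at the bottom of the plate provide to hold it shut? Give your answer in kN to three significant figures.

γ = 0.789 × 9.81 = 7.74009 kN/m³.
With the apex down, the centroid sits h/3 = 3.1/3 = 1.03333 m below the base (the top edge), so the centroid depth is h_c = 6 + 1.03333 = 7.03333 m.
A = ½ × 3.5 × 3.1 = 5.425 m².
Resultant F = γ·h_c·A = 7.74009 × 7.03333 × 5.425 = 295.329 kN.
I_c = b·h³/36 = 3.5 × 3.1³/36 = 2.89635 m⁴.
Centre of pressure: y_p = y_c + I_c/(y_c·A) = 7.03333 + 2.89635/(7.03333 × 5.425) = 7.03333 + 0.0759085 = 7.10924 m along the plane.
The resultant acts 1.03333 + 0.0759085 = 1.10924 m (along the plate) below the hinge at the top edge, so the moment about the hinge is M = F × 1.10924 = 295.329 × 1.10924 = 327.591 kN·m.
A normal force at the bottom, 3.1 m from the hinge, must supply this moment: P = 327.591/3.1 = 105.675 kN.

P ≈ 106 kN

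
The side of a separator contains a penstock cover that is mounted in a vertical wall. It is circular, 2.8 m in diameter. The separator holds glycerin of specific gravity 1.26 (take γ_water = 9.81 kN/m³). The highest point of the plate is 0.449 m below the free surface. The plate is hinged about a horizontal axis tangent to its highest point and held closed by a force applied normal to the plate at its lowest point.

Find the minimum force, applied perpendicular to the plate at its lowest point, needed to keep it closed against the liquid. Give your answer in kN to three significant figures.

γ = 1.26 × 9.81 = 12.3606 kN/m³.
The centroid is at the centre, 1.4 m below the top of the plate, so the centroid depth is h_c = 0.449 + 1.4 = 1.849 m.
A = π(1.4)² = 6.15752 m².
Resultant F = γ·h_c·A = 12.3606 × 1.849 × 6.15752 = 140.729 kN.
I_c = πr⁴/4 = π × 1.4⁴/4 = 3.01719 m⁴.
Centre of pressure: y_p = y_c + I_c/(y_c·A) = 1.849 + 3.01719/(1.849 × 6.15752) = 1.849 + 0.265009 = 2.11401 m along the plane.
The resultant acts 1.4 + 0.265009 = 1.66501 m (along the plate) below the hinge at the top edge, so the moment about the hinge is M = F × 1.66501 = 140.729 × 1.66501 = 234.315 kN·m.
A normal force at the bottom, 2.8 m from the hinge, must supply this moment: P = 234.315/2.8 = 83.6839 kN.

P ≈ 83.7 kN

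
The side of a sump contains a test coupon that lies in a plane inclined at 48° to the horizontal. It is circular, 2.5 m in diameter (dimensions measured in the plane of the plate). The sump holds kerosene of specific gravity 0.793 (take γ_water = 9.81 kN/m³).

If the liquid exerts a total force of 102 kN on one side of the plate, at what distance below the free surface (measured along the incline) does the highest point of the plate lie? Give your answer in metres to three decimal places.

y_top ≈ 2.344 m

γ = 0.793 × 9.81 = 7.77933 kN/m³.
A = π(1.25)² = 4.90874 m².
From F = γ·h_c·A, the centroid depth is h_c = 102/(7.77933 × 4.90874) = 2.67109 m.
Let θ = 48° be the plate's angle to the horizontal; measure y along the incline from where the plane meets the free surface. Vertical depth h = y·sinθ with sinθ = 0.743145.
Along the incline, y_c = h_c/sinθ = 2.67109/0.743145 = 3.59431 m.
The centroid is at the centre, 1.25 m below the top of the plate, so the highest point sits at y_top = 3.59431 − 1.25 = 2.34431 m along the incline.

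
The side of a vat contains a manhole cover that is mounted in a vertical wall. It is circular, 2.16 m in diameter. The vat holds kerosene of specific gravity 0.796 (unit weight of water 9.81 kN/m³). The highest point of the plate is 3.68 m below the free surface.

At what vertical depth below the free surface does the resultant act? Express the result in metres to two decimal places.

h_p = 4.82 m

γ = 0.796 × 9.81 = 7.80876 kN/m³.
The centroid is at the centre, 1.08 m below the top of the plate, so the centroid depth is h_c = 3.68 + 1.08 = 4.76 m.
A = π(1.08)² = 3.66435 m².
Resultant F = γ·h_c·A = 7.80876 × 4.76 × 3.66435 = 136.203 kN.
I_c = πr⁴/4 = π × 1.08⁴/4 = 1.06853 m⁴.
Centre of pressure: y_p = y_c + I_c/(y_c·A) = 4.76 + 1.06853/(4.76 × 3.66435) = 4.76 + 0.0612608 = 4.82126 m along the plane.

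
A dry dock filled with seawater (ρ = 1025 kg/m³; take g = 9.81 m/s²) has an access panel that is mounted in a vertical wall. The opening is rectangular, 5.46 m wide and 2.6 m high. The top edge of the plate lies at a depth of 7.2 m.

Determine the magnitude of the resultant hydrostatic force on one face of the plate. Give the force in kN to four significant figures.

F ≈ 1213 kN

γ = ρg = 1025 × 9.81 / 1000 = 10.05525 kN/m³.
The centroid lies 2.6/2 = 1.3 m below the top edge, so the centroid depth is h_c = 7.2 + 1.3 = 8.5 m.
A = 5.46 × 2.6 = 14.196 m².
Resultant F = γ·h_c·A = 10.05525 × 8.5 × 14.196 = 1213.33 kN.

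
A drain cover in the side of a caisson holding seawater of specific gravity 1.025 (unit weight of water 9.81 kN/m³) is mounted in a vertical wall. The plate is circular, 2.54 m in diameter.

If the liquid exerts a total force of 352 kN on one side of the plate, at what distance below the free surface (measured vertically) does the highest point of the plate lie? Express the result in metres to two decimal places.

d_top ≈ 5.64 m

γ = 1.025 × 9.81 = 10.05525 kN/m³.
A = π(1.27)² = 5.06707 m².
From F = γ·h_c·A, the centroid depth is h_c = 352/(10.05525 × 5.06707) = 6.90865 m.
The centroid is at the centre, 1.27 m below the top of the plate, so the highest point sits at h_top = 6.90865 − 1.27 = 5.63865 m below the surface.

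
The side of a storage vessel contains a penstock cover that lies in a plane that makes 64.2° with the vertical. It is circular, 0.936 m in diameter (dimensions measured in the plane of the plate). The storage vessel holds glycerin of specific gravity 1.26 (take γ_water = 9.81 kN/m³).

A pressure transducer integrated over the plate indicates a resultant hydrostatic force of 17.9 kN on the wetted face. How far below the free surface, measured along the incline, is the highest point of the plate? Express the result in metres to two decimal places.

γ = 1.26 × 9.81 = 12.3606 kN/m³.
A = π(0.468)² = 0.688084 m².
From F = γ·h_c·A, the centroid depth is h_c = 17.9/(12.3606 × 0.688084) = 2.10461 m.
The plate makes 64.2° with the vertical, i.e. θ = 90° − 64.2° = 25.8° to the horizontal. Measuring y along the incline from the free-surface line, vertical depth h = y·sinθ with sinθ = 0.435231.
Along the incline, y_c = h_c/sinθ = 2.10461/0.435231 = 4.83562 m.
The centroid is at the centre, 0.468 m below the top of the plate, so the highest point sits at y_top = 4.83562 − 0.468 = 4.36762 m along the incline.

y_top ≈ 4.37 m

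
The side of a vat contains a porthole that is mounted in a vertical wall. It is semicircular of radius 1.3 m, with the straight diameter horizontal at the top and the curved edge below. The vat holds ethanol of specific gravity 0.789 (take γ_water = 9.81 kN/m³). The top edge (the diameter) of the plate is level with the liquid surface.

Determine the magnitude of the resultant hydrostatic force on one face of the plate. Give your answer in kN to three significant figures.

F ≈ 11.3 kN

γ = 0.789 × 9.81 = 7.74009 kN/m³.
The centroid of a semicircle lies 4r/(3π) = 0.551737 m from the diameter, here below the top edge, so the centroid depth is h_c = 0.551737 m.
A = πr²/2 = π × 1.3²/2 = 2.65465 m².
Resultant F = γ·h_c·A = 7.74009 × 0.551737 × 2.65465 = 11.3367 kN.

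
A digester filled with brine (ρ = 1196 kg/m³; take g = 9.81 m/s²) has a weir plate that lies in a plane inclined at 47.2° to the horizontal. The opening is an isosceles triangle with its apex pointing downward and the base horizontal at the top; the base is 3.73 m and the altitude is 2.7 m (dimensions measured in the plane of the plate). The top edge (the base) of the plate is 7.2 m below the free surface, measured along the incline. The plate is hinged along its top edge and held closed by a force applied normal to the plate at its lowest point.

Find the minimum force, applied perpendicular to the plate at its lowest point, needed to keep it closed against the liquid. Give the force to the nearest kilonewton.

P ≈ 124 kN

γ = ρg = 1196 × 9.81 / 1000 = 11.73276 kN/m³.
Let θ = 47.2° be the plate's angle to the horizontal; measure y along the incline from where the plane meets the free surface. Vertical depth h = y·sinθ with sinθ = 0.733730.
With the apex down, the centroid sits h/3 = 2.7/3 = 0.9 m below the base (the top edge), so y_c = 7.2 + 0.9 = 8.1 m and h_c = 8.1 × 0.733730 = 5.94321 m.
A = ½ × 3.73 × 2.7 = 5.0355 m².
Resultant F = γ·h_c·A = 11.73276 × 5.94321 × 5.0355 = 351.127 kN.
I_c = b·h³/36 = 3.73 × 2.7³/36 = 2.03938 m⁴.
Centre of pressure: y_p = y_c + I_c/(y_c·A) = 8.1 + 2.03938/(8.1 × 5.0355) = 8.1 + 0.0500001 = 8.15 m along the plane.
The resultant acts 0.9 + 0.0500001 = 0.95 m (along the plate) below the hinge at the top edge, so the moment about the hinge is M = F × 0.95 = 351.127 × 0.95 = 333.571 kN·m.
A normal force at the bottom, 2.7 m from the hinge, must supply this moment: P = 333.571/2.7 = 123.545 kN.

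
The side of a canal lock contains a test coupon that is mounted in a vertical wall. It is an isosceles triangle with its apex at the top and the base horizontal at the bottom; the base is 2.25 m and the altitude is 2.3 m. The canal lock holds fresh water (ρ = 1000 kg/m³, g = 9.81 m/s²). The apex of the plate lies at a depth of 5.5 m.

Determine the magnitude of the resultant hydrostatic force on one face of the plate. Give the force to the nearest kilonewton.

γ = ρg = 1000 × 9.81 = 9810 N/m³ = 9.81 kN/m³.
With the apex up, the centroid sits 2h/3 = 2 × 2.3/3 = 1.53333 m below the apex, so the centroid depth is h_c = 5.5 + 1.53333 = 7.03333 m.
A = ½ × 2.25 × 2.3 = 2.5875 m².
Resultant F = γ·h_c·A = 9.81 × 7.03333 × 2.5875 = 178.53 kN.

F ≈ 179 kN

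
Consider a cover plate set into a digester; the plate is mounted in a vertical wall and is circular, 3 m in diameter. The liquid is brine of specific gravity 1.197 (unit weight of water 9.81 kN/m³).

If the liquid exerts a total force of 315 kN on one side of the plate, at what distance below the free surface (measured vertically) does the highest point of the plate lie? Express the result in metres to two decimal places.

d_top ≈ 2.30 m

γ = 1.197 × 9.81 = 11.74257 kN/m³.
A = π(1.5)² = 7.06858 m².
From F = γ·h_c·A, the centroid depth is h_c = 315/(11.74257 × 7.06858) = 3.79503 m.
The centroid is at the centre, 1.5 m below the top of the plate, so the highest point sits at h_top = 3.79503 − 1.5 = 2.29503 m below the surface.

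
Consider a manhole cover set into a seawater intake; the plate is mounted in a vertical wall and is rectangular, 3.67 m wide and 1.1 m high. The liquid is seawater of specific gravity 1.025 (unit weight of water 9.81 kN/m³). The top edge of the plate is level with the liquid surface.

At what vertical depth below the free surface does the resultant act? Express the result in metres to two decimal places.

γ = 1.025 × 9.81 = 10.05525 kN/m³.
The centroid lies 1.1/2 = 0.55 m below the top edge, so the centroid depth is h_c = 0.55 m.
A = 3.67 × 1.1 = 4.037 m².
Resultant F = γ·h_c·A = 10.05525 × 0.55 × 4.037 = 22.3262 kN.
I_c = b·h³/12 = 3.67 × 1.1³/12 = 0.407064 m⁴.
Centre of pressure: y_p = y_c + I_c/(y_c·A) = 0.55 + 0.407064/(0.55 × 4.037) = 0.55 + 0.183333 = 0.733333 m along the plane.

h_p = 0.73 m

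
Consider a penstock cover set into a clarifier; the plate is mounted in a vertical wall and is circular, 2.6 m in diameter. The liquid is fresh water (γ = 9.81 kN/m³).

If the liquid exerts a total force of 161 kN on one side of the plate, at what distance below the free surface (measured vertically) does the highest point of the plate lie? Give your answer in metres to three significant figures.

d_top ≈ 1.79 m

γ = 9.81 kN/m³.
A = π(1.3)² = 5.30929 m².
From F = γ·h_c·A, the centroid depth is h_c = 161/(9.81 × 5.30929) = 3.09115 m.
The centroid is at the centre, 1.3 m below the top of the plate, so the highest point sits at h_top = 3.09115 − 1.3 = 1.79115 m below the surface.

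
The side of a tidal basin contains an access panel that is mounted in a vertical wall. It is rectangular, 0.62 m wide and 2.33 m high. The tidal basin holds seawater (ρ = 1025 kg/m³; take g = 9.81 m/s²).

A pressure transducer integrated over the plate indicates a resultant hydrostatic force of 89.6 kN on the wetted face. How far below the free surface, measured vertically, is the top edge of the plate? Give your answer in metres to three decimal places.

d_top ≈ 5.003 m

γ = ρg = 1025 × 9.81 / 1000 = 10.05525 kN/m³.
A = 0.62 × 2.33 = 1.4446 m².
From F = γ·h_c·A, the centroid depth is h_c = 89.6/(10.05525 × 1.4446) = 6.16833 m.
The centroid lies 2.33/2 = 1.165 m below the top edge, so the top edge sits at h_top = 6.16833 − 1.165 = 5.00333 m below the surface.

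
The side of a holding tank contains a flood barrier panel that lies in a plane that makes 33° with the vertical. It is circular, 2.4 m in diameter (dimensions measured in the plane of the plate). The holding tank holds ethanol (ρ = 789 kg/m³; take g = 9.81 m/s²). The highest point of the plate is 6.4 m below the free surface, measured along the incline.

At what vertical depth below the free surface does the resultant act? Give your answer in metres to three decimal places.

γ = ρg = 789 × 9.81 / 1000 = 7.74009 kN/m³.
The plate makes 33° with the vertical, i.e. θ = 90° − 33° = 57° to the horizontal. Measuring y along the incline from the free-surface line, vertical depth h = y·sinθ with sinθ = 0.838671.
The centroid is at the centre, 1.2 m below the top of the plate, so y_c = 6.4 + 1.2 = 7.6 m and h_c = 7.6 × 0.838671 = 6.3739 m.
A = π(1.2)² = 4.52389 m².
Resultant F = γ·h_c·A = 7.74009 × 6.3739 × 4.52389 = 223.184 kN.
I_c = πr⁴/4 = π × 1.2⁴/4 = 1.6286 m⁴.
Centre of pressure: y_p = y_c + I_c/(y_c·A) = 7.6 + 1.6286/(7.6 × 4.52389) = 7.6 + 0.0473684 = 7.64737 m along the plane.
Vertically, h_p = y_p·sinθ = 7.64737 × 0.838671 = 6.41363 m.

h_p = 6.414 m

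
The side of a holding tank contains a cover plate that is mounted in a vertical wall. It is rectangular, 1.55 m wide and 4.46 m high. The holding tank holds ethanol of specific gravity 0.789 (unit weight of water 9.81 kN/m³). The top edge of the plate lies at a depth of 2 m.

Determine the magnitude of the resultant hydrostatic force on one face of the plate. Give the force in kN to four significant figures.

F ≈ 226.3 kN

γ = 0.789 × 9.81 = 7.74009 kN/m³.
The centroid lies 4.46/2 = 2.23 m below the top edge, so the centroid depth is h_c = 2 + 2.23 = 4.23 m.
A = 1.55 × 4.46 = 6.913 m².
Resultant F = γ·h_c·A = 7.74009 × 4.23 × 6.913 = 226.336 kN.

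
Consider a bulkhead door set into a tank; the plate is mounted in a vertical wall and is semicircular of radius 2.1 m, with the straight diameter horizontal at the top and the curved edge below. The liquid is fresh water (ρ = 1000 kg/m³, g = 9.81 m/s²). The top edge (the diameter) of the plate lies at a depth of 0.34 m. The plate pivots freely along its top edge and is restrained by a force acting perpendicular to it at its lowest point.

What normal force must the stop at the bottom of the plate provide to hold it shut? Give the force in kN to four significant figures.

γ = ρg = 1000 × 9.81 = 9810 N/m³ = 9.81 kN/m³.
The centroid of a semicircle lies 4r/(3π) = 0.891268 m from the diameter, here below the top edge, so the centroid depth is h_c = 0.34 + 0.891268 = 1.23127 m.
A = πr²/2 = π × 2.1²/2 = 6.92721 m².
Resultant F = γ·h_c·A = 9.81 × 1.23127 × 6.92721 = 83.6721 kN.
I_c = (π/8 − 8/(9π))·r⁴ = 0.109757 × 2.1⁴ = 2.13457 m⁴.
Centre of pressure: y_p = y_c + I_c/(y_c·A) = 1.23127 + 2.13457/(1.23127 × 6.92721) = 1.23127 + 0.250264 = 1.48153 m along the plane.
The resultant acts 0.891268 + 0.250264 = 1.14153 m (along the plate) below the hinge at the top edge, so the moment about the hinge is M = F × 1.14153 = 83.6721 × 1.14153 = 95.5142 kN·m.
A normal force at the bottom, 2.1 m from the hinge, must supply this moment: P = 95.5142/2.1 = 45.483 kN.

P ≈ 45.48 kN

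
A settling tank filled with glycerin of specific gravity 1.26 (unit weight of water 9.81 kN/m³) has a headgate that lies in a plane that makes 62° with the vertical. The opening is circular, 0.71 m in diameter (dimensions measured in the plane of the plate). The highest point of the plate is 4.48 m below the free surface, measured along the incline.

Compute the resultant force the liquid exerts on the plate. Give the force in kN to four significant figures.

F ≈ 11.11 kN

γ = 1.26 × 9.81 = 12.3606 kN/m³.
The plate makes 62° with the vertical, i.e. θ = 90° − 62° = 28° to the horizontal. Measuring y along the incline from the free-surface line, vertical depth h = y·sinθ with sinθ = 0.469472.
The centroid is at the centre, 0.355 m below the top of the plate, so y_c = 4.48 + 0.355 = 4.835 m and h_c = 4.835 × 0.469472 = 2.2699 m.
A = π(0.355)² = 0.395919 m².
Resultant F = γ·h_c·A = 12.3606 × 2.2699 × 0.395919 = 11.1084 kN.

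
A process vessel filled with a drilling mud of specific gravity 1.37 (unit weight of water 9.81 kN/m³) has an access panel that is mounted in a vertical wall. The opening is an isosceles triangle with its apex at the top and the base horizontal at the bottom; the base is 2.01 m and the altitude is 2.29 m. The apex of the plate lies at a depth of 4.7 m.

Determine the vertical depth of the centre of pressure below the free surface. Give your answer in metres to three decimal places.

h_p = 6.273 m

γ = 1.37 × 9.81 = 13.4397 kN/m³.
With the apex up, the centroid sits 2h/3 = 2 × 2.29/3 = 1.52667 m below the apex, so the centroid depth is h_c = 4.7 + 1.52667 = 6.22667 m.
A = ½ × 2.01 × 2.29 = 2.30145 m².
Resultant F = γ·h_c·A = 13.4397 × 6.22667 × 2.30145 = 192.596 kN.
I_c = b·h³/36 = 2.01 × 2.29³/36 = 0.670502 m⁴.
Centre of pressure: y_p = y_c + I_c/(y_c·A) = 6.22667 + 0.670502/(6.22667 × 2.30145) = 6.22667 + 0.0467889 = 6.27346 m along the plane.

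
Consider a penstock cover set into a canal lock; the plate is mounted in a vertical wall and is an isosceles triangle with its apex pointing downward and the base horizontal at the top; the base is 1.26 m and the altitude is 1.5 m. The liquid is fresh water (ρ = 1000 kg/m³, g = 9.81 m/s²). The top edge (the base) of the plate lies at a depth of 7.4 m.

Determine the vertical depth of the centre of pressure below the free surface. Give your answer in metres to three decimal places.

γ = ρg = 1000 × 9.81 = 9810 N/m³ = 9.81 kN/m³.
With the apex down, the centroid sits h/3 = 1.5/3 = 0.5 m below the base (the top edge), so the centroid depth is h_c = 7.4 + 0.5 = 7.9 m.
A = ½ × 1.26 × 1.5 = 0.945 m².
Resultant F = γ·h_c·A = 9.81 × 7.9 × 0.945 = 73.2366 kN.
I_c = b·h³/36 = 1.26 × 1.5³/36 = 0.118125 m⁴.
Centre of pressure: y_p = y_c + I_c/(y_c·A) = 7.9 + 0.118125/(7.9 × 0.945) = 7.9 + 0.0158228 = 7.91582 m along the plane.

h_p = 7.916 m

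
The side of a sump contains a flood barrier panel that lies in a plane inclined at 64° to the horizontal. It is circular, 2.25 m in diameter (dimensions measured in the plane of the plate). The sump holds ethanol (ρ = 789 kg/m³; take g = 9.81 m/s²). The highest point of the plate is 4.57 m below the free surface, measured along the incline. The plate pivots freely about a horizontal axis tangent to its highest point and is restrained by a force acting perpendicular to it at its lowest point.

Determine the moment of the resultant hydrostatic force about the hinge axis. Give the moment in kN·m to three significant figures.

γ = ρg = 789 × 9.81 / 1000 = 7.74009 kN/m³.
Let θ = 64° be the plate's angle to the horizontal; measure y along the incline from where the plane meets the free surface. Vertical depth h = y·sinθ with sinθ = 0.898794.
The centroid is at the centre, 1.125 m below the top of the plate, so y_c = 4.57 + 1.125 = 5.695 m and h_c = 5.695 × 0.898794 = 5.11863 m.
A = π(1.125)² = 3.97608 m².
Resultant F = γ·h_c·A = 7.74009 × 5.11863 × 3.97608 = 157.527 kN.
I_c = πr⁴/4 = π × 1.125⁴/4 = 1.25806 m⁴.
Centre of pressure: y_p = y_c + I_c/(y_c·A) = 5.695 + 1.25806/(5.695 × 3.97608) = 5.695 + 0.0555588 = 5.75056 m along the plane.
The resultant acts 1.125 + 0.0555588 = 1.18056 m (along the plate) below the hinge at the top edge, so the moment about the hinge is M = F × 1.18056 = 157.527 × 1.18056 = 185.97 kN·m.

M ≈ 186 kN·m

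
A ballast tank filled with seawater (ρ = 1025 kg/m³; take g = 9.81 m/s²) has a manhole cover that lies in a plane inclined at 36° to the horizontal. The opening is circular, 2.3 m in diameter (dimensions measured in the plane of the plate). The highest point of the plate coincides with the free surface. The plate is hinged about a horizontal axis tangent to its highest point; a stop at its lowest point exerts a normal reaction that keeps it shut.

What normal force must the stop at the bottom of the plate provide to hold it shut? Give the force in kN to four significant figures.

P ≈ 17.65 kN

γ = ρg = 1025 × 9.81 / 1000 = 10.05525 kN/m³.
Let θ = 36° be the plate's angle to the horizontal; measure y along the incline from where the plane meets the free surface. Vertical depth h = y·sinθ with sinθ = 0.587785.
The centroid is at the centre, 1.15 m below the top of the plate, so y_c = 1.15 m and h_c = 1.15 × 0.587785 = 0.675953 m.
A = π(1.15)² = 4.15476 m².
Resultant F = γ·h_c·A = 10.05525 × 0.675953 × 4.15476 = 28.2394 kN.
I_c = πr⁴/4 = π × 1.15⁴/4 = 1.37367 m⁴.
Centre of pressure: y_p = y_c + I_c/(y_c·A) = 1.15 + 1.37367/(1.15 × 4.15476) = 1.15 + 0.287501 = 1.4375 m along the plane.
The resultant acts 1.15 + 0.287501 = 1.4375 m (along the plate) below the hinge at the top edge, so the moment about the hinge is M = F × 1.4375 = 28.2394 × 1.4375 = 40.5941 kN·m.
A normal force at the bottom, 2.3 m from the hinge, must supply this moment: P = 40.5941/2.3 = 17.6496 kN.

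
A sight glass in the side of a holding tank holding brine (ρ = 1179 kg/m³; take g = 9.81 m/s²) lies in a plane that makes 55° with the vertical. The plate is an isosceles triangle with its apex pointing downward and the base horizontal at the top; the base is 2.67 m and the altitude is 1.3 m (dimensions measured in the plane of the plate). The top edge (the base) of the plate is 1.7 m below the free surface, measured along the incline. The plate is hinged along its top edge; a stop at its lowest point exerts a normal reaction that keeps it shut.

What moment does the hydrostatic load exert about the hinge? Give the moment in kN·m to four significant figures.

γ = ρg = 1179 × 9.81 / 1000 = 11.56599 kN/m³.
The plate makes 55° with the vertical, i.e. θ = 90° − 55° = 35° to the horizontal. Measuring y along the incline from the free-surface line, vertical depth h = y·sinθ with sinθ = 0.573576.
With the apex down, the centroid sits h/3 = 1.3/3 = 0.433333 m below the base (the top edge), so y_c = 1.7 + 0.433333 = 2.13333 m and h_c = 2.13333 × 0.573576 = 1.22363 m.
A = ½ × 2.67 × 1.3 = 1.7355 m².
Resultant F = γ·h_c·A = 11.56599 × 1.22363 × 1.7355 = 24.5617 kN.
I_c = b·h³/36 = 2.67 × 1.3³/36 = 0.162944 m⁴.
Centre of pressure: y_p = y_c + I_c/(y_c·A) = 2.13333 + 0.162944/(2.13333 × 1.7355) = 2.13333 + 0.0440104 = 2.17734 m along the plane.
The resultant acts 0.433333 + 0.0440104 = 0.477343 m (along the plate) below the hinge at the top edge, so the moment about the hinge is M = F × 0.477343 = 24.5617 × 0.477343 = 11.7244 kN·m.

M ≈ 11.72 kN·m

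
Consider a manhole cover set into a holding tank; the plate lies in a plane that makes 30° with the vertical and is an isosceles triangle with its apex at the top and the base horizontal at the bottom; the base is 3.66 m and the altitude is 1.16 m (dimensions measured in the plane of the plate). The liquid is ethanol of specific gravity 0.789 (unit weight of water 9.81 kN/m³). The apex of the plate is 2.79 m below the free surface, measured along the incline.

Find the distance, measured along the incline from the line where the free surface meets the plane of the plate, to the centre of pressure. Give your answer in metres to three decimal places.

γ = 0.789 × 9.81 = 7.74009 kN/m³.
The plate makes 30° with the vertical, i.e. θ = 90° − 30° = 60° to the horizontal. Measuring y along the incline from the free-surface line, vertical depth h = y·sinθ with sinθ = 0.866025.
With the apex up, the centroid sits 2h/3 = 2 × 1.16/3 = 0.773333 m below the apex, so y_c = 2.79 + 0.773333 = 3.56333 m and h_c = 3.56333 × 0.866025 = 3.08593 m.
A = ½ × 3.66 × 1.16 = 2.1228 m².
Resultant F = γ·h_c·A = 7.74009 × 3.08593 × 2.1228 = 50.7039 kN.
I_c = b·h³/36 = 3.66 × 1.16³/36 = 0.158691 m⁴.
Centre of pressure: y_p = y_c + I_c/(y_c·A) = 3.56333 + 0.158691/(3.56333 × 2.1228) = 3.56333 + 0.0209791 = 3.58431 m along the plane.

y_p = 3.584 m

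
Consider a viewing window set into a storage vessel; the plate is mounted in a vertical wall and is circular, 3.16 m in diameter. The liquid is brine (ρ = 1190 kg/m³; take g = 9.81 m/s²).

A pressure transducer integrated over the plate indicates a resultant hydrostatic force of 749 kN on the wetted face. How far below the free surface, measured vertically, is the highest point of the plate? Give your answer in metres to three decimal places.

γ = ρg = 1190 × 9.81 / 1000 = 11.6739 kN/m³.
A = π(1.58)² = 7.84267 m².
From F = γ·h_c·A, the centroid depth is h_c = 749/(11.6739 × 7.84267) = 8.18092 m.
The centroid is at the centre, 1.58 m below the top of the plate, so the highest point sits at h_top = 8.18092 − 1.58 = 6.60092 m below the surface.

d_top ≈ 6.601 m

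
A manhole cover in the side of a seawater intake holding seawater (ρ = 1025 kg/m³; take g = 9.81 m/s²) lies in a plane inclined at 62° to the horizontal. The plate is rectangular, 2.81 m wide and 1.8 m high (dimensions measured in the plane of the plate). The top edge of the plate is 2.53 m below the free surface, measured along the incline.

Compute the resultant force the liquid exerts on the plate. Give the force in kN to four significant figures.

γ = ρg = 1025 × 9.81 / 1000 = 10.05525 kN/m³.
Let θ = 62° be the plate's angle to the horizontal; measure y along the incline from where the plane meets the free surface. Vertical depth h = y·sinθ with sinθ = 0.882948.
The centroid lies 1.8/2 = 0.9 m below the top edge, so y_c = 2.53 + 0.9 = 3.43 m and h_c = 3.43 × 0.882948 = 3.02851 m.
A = 2.81 × 1.8 = 5.058 m².
Resultant F = γ·h_c·A = 10.05525 × 3.02851 × 5.058 = 154.028 kN.

F ≈ 154.0 kN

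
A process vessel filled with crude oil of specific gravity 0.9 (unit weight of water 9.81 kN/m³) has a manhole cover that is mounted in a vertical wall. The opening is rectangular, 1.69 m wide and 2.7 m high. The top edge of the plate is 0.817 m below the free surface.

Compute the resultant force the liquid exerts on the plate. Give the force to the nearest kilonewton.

γ = 0.9 × 9.81 = 8.829 kN/m³.
The centroid lies 2.7/2 = 1.35 m below the top edge, so the centroid depth is h_c = 0.817 + 1.35 = 2.167 m.
A = 1.69 × 2.7 = 4.563 m².
Resultant F = γ·h_c·A = 8.829 × 2.167 × 4.563 = 87.3013 kN.

F ≈ 87 kN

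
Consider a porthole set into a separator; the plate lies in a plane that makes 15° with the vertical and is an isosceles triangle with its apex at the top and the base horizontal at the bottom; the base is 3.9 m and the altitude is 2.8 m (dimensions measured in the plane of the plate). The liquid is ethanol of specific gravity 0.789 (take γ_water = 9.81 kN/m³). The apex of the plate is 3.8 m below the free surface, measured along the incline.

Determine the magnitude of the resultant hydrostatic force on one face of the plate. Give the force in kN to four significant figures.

F ≈ 231.3 kN

γ = 0.789 × 9.81 = 7.74009 kN/m³.
The plate makes 15° with the vertical, i.e. θ = 90° − 15° = 75° to the horizontal. Measuring y along the incline from the free-surface line, vertical depth h = y·sinθ with sinθ = 0.965926.
With the apex up, the centroid sits 2h/3 = 2 × 2.8/3 = 1.86667 m below the apex, so y_c = 3.8 + 1.86667 = 5.66667 m and h_c = 5.66667 × 0.965926 = 5.47358 m.
A = ½ × 3.9 × 2.8 = 5.46 m².
Resultant F = γ·h_c·A = 7.74009 × 5.47358 × 5.46 = 231.318 kN.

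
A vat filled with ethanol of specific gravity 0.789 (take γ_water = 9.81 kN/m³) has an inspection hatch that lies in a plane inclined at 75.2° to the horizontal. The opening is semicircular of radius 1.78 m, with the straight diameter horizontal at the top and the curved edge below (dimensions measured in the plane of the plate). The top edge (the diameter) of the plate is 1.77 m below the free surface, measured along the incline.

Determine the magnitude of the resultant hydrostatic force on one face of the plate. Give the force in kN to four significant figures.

γ = 0.789 × 9.81 = 7.74009 kN/m³.
Let θ = 75.2° be the plate's angle to the horizontal; measure y along the incline from where the plane meets the free surface. Vertical depth h = y·sinθ with sinθ = 0.966823.
The centroid of a semicircle lies 4r/(3π) = 0.755455 m from the diameter, here below the top edge, so y_c = 1.77 + 0.755455 = 2.52546 m and h_c = 2.52546 × 0.966823 = 2.44167 m.
A = πr²/2 = π × 1.78²/2 = 4.97691 m².
Resultant F = γ·h_c·A = 7.74009 × 2.44167 × 4.97691 = 94.0574 kN.

F ≈ 94.06 kN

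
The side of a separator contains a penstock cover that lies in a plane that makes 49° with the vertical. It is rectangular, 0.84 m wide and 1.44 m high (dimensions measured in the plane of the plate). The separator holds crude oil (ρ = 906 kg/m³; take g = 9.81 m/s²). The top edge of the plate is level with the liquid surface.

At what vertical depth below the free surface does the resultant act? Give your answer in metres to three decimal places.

γ = ρg = 906 × 9.81 / 1000 = 8.88786 kN/m³.
The plate makes 49° with the vertical, i.e. θ = 90° − 49° = 41° to the horizontal. Measuring y along the incline from the free-surface line, vertical depth h = y·sinθ with sinθ = 0.656059.
The centroid lies 1.44/2 = 0.72 m below the top edge, so y_c = 0.72 m and h_c = 0.72 × 0.656059 = 0.472362 m.
A = 0.84 × 1.44 = 1.2096 m².
Resultant F = γ·h_c·A = 8.88786 × 0.472362 × 1.2096 = 5.07825 kN.
I_c = b·h³/12 = 0.84 × 1.44³/12 = 0.209019 m⁴.
Centre of pressure: y_p = y_c + I_c/(y_c·A) = 0.72 + 0.209019/(0.72 × 1.2096) = 0.72 + 0.24 = 0.96 m along the plane.
Vertically, h_p = y_p·sinθ = 0.96 × 0.656059 = 0.629817 m.

h_p = 0.630 m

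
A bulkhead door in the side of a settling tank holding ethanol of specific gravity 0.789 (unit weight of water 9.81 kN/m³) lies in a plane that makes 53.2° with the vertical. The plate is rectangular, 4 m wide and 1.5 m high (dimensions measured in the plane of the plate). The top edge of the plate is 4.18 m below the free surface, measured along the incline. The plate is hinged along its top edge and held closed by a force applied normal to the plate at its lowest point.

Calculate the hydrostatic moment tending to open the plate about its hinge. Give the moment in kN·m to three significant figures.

M ≈ 108 kN·m

γ = 0.789 × 9.81 = 7.74009 kN/m³.
The plate makes 53.2° with the vertical, i.e. θ = 90° − 53.2° = 36.8° to the horizontal. Measuring y along the incline from the free-surface line, vertical depth h = y·sinθ with sinθ = 0.599024.
The centroid lies 1.5/2 = 0.75 m below the top edge, so y_c = 4.18 + 0.75 = 4.93 m and h_c = 4.93 × 0.599024 = 2.95319 m.
A = 4 × 1.5 = 6 m².
Resultant F = γ·h_c·A = 7.74009 × 2.95319 × 6 = 137.148 kN.
I_c = b·h³/12 = 4 × 1.5³/12 = 1.125 m⁴.
Centre of pressure: y_p = y_c + I_c/(y_c·A) = 4.93 + 1.125/(4.93 × 6) = 4.93 + 0.0380325 = 4.96803 m along the plane.
The resultant acts 0.75 + 0.0380325 = 0.788033 m (along the plate) below the hinge at the top edge, so the moment about the hinge is M = F × 0.788033 = 137.148 × 0.788033 = 108.077 kN·m.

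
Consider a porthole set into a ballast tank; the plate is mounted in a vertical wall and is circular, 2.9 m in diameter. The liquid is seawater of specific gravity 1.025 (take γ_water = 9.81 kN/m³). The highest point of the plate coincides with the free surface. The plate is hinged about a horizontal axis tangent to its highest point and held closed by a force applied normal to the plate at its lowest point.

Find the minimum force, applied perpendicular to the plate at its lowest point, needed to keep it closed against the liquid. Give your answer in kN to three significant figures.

P ≈ 60.2 kN

γ = 1.025 × 9.81 = 10.05525 kN/m³.
The centroid is at the centre, 1.45 m below the top of the plate, so the centroid depth is h_c = 1.45 m.
A = π(1.45)² = 6.6052 m².
Resultant F = γ·h_c·A = 10.05525 × 1.45 × 6.6052 = 96.3046 kN.
I_c = πr⁴/4 = π × 1.45⁴/4 = 3.47186 m⁴.
Centre of pressure: y_p = y_c + I_c/(y_c·A) = 1.45 + 3.47186/(1.45 × 6.6052) = 1.45 + 0.3625 = 1.8125 m along the plane.
The resultant acts 1.45 + 0.3625 = 1.8125 m (along the plate) below the hinge at the top edge, so the moment about the hinge is M = F × 1.8125 = 96.3046 × 1.8125 = 174.552 kN·m.
A normal force at the bottom, 2.9 m from the hinge, must supply this moment: P = 174.552/2.9 = 60.1903 kN.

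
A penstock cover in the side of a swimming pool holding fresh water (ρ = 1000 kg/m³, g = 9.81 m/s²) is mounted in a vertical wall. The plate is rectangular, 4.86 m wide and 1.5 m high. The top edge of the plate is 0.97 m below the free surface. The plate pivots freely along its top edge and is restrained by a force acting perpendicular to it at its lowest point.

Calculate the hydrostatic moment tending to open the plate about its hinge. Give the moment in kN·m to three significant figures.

M ≈ 106 kN·m

γ = ρg = 1000 × 9.81 = 9810 N/m³ = 9.81 kN/m³.
The centroid lies 1.5/2 = 0.75 m below the top edge, so the centroid depth is h_c = 0.97 + 0.75 = 1.72 m.
A = 4.86 × 1.5 = 7.29 m².
Resultant F = γ·h_c·A = 9.81 × 1.72 × 7.29 = 123.006 kN.
I_c = b·h³/12 = 4.86 × 1.5³/12 = 1.36688 m⁴.
Centre of pressure: y_p = y_c + I_c/(y_c·A) = 1.72 + 1.36688/(1.72 × 7.29) = 1.72 + 0.109012 = 1.82901 m along the plane.
The resultant acts 0.75 + 0.109012 = 0.859012 m (along the plate) below the hinge at the top edge, so the moment about the hinge is M = F × 0.859012 = 123.006 × 0.859012 = 105.664 kN·m.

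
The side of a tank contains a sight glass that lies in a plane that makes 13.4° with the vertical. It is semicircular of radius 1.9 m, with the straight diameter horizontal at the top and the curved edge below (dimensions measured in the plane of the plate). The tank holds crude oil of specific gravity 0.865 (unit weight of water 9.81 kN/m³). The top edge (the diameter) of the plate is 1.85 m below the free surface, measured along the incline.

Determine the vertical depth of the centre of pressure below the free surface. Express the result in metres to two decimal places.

h_p = 2.68 m

γ = 0.865 × 9.81 = 8.48565 kN/m³.
The plate makes 13.4° with the vertical, i.e. θ = 90° − 13.4° = 76.6° to the horizontal. Measuring y along the incline from the free-surface line, vertical depth h = y·sinθ with sinθ = 0.972776.
The centroid of a semicircle lies 4r/(3π) = 0.806385 m from the diameter, here below the top edge, so y_c = 1.85 + 0.806385 = 2.65639 m and h_c = 2.65639 × 0.972776 = 2.58407 m.
A = πr²/2 = π × 1.9²/2 = 5.67057 m².
Resultant F = γ·h_c·A = 8.48565 × 2.58407 × 5.67057 = 124.342 kN.
I_c = (π/8 − 8/(9π))·r⁴ = 0.109757 × 1.9⁴ = 1.43036 m⁴.
Centre of pressure: y_p = y_c + I_c/(y_c·A) = 2.65639 + 1.43036/(2.65639 × 5.67057) = 2.65639 + 0.094957 = 2.75135 m along the plane.
Vertically, h_p = y_p·sinθ = 2.75135 × 0.972776 = 2.67645 m.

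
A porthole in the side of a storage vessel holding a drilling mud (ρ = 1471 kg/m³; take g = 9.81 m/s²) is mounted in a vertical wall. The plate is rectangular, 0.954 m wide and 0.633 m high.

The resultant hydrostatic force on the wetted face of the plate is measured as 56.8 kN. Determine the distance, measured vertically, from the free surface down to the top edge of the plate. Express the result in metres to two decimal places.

γ = ρg = 1471 × 9.81 / 1000 = 14.43051 kN/m³.
A = 0.954 × 0.633 = 0.603882 m².
From F = γ·h_c·A, the centroid depth is h_c = 56.8/(14.43051 × 0.603882) = 6.518 m.
The centroid lies 0.633/2 = 0.3165 m below the top edge, so the top edge sits at h_top = 6.518 − 0.3165 = 6.2015 m below the surface.

d_top ≈ 6.20 m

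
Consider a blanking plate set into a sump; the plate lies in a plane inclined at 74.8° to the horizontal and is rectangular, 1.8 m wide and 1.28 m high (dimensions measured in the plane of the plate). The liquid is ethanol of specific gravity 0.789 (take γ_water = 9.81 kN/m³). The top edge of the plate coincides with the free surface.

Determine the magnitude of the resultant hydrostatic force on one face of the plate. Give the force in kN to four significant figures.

γ = 0.789 × 9.81 = 7.74009 kN/m³.
Let θ = 74.8° be the plate's angle to the horizontal; measure y along the incline from where the plane meets the free surface. Vertical depth h = y·sinθ with sinθ = 0.965016.
The centroid lies 1.28/2 = 0.64 m below the top edge, so y_c = 0.64 m and h_c = 0.64 × 0.965016 = 0.61761 m.
A = 1.8 × 1.28 = 2.304 m².
Resultant F = γ·h_c·A = 7.74009 × 0.61761 × 2.304 = 11.0139 kN.

F ≈ 11.01 kN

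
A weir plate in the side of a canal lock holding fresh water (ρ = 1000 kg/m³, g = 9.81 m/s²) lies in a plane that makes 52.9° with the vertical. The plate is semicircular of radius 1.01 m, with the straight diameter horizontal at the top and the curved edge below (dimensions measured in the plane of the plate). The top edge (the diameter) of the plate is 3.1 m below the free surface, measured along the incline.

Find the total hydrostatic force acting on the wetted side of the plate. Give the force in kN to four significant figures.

γ = ρg = 1000 × 9.81 = 9810 N/m³ = 9.81 kN/m³.
The plate makes 52.9° with the vertical, i.e. θ = 90° − 52.9° = 37.1° to the horizontal. Measuring y along the incline from the free-surface line, vertical depth h = y·sinθ with sinθ = 0.603208.
The centroid of a semicircle lies 4r/(3π) = 0.428657 m from the diameter, here below the top edge, so y_c = 3.1 + 0.428657 = 3.52866 m and h_c = 3.52866 × 0.603208 = 2.12852 m.
A = πr²/2 = π × 1.01²/2 = 1.60237 m².
Resultant F = γ·h_c·A = 9.81 × 2.12852 × 1.60237 = 33.4587 kN.

F ≈ 33.46 kN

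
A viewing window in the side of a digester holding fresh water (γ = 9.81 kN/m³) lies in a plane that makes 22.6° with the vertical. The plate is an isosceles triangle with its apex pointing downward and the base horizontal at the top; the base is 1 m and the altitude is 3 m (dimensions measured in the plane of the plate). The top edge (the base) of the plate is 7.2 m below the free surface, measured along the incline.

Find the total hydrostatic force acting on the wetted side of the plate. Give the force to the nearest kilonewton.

γ = 9.81 kN/m³.
The plate makes 22.6° with the vertical, i.e. θ = 90° − 22.6° = 67.4° to the horizontal. Measuring y along the incline from the free-surface line, vertical depth h = y·sinθ with sinθ = 0.923210.
With the apex down, the centroid sits h/3 = 3/3 = 1 m below the base (the top edge), so y_c = 7.2 + 1 = 8.2 m and h_c = 8.2 × 0.923210 = 7.57032 m.
A = ½ × 1 × 3 = 1.5 m².
Resultant F = γ·h_c·A = 9.81 × 7.57032 × 1.5 = 111.397 kN.

F ≈ 111 kN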